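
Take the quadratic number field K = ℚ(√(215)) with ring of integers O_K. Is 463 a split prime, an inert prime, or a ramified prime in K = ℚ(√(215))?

inert

d = 215 ≡ 3 (mod 4), so O_K = ℤ[√215] and disc(K) = 4d = 860.
disc(K) = 860 is not divisible by 463; 463 is unramified.
(215/463) = 215^231 mod 463 = 462, giving Legendre symbol -1.
(215/463) = -1, so 463 is inert.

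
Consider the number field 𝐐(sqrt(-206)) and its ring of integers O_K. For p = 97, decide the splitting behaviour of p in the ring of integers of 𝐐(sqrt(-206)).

-206 mod 4 = 2, hence disc K = 4·(-206) = -824 and O_K = ℤ[√-206].
Since gcd(97, -824) = 1 the prime 97 does not ramify.
Compute (-206/97) via Euler: 85^((97-1)/2) mod 97 = 1, so (-206/97) = 1.
Legendre symbol 1 ⇒ 97 is split.

splits completely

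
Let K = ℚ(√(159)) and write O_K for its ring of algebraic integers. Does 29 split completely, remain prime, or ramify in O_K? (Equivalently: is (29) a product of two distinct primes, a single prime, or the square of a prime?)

inert

159 mod 4 = 3, hence disc K = 4·159 = 636 and O_K = ℤ[√159].
Since gcd(29, 636) = 1 the prime 29 does not ramify.
Euler's criterion: 159^14 mod 29 = 28. Thus (159|29) = -1.
d is a non-residue mod p, hence 29 remains inert in O_K.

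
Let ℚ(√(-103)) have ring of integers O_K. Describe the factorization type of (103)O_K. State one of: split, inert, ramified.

ramifies in O_K

Since -103 ≡ 1 mod 4, the ring of integers is ℤ[(1+√-103)/2] with discriminant -103.
disc(K) = -103 = 103·(-1), so p = 103 is ramified.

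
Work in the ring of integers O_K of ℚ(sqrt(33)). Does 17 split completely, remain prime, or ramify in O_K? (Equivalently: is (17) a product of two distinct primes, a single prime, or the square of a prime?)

split — (17) = 𝔭₁𝔭₂ with 𝔭₁ ≠ 𝔭₂

33 mod 4 = 1, hence disc K = 33 and O_K = ℤ[(1+√33)/2].
17 ∤ 33, so 17 is unramified.
Legendre symbol by Euler's criterion: (33/17) ≡ 33^8 ≡ 1 (mod 17), i.e. (33/17) = 1.
d is a quadratic residue mod p, hence 17 splits in O_K.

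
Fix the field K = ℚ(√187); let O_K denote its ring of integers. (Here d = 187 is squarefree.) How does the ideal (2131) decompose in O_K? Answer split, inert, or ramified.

Since 187 ≢ 1 mod 4, the ring of integers is ℤ[√187] with discriminant 4·187 = 748.
Since gcd(2131, 748) = 1 the prime 2131 does not ramify.
Compute (187/2131) via Euler: 187^((2131-1)/2) mod 2131 = 2130, so (187/2131) = -1.
(187/2131) = -1, so 2131 is inert.

2131 remains inert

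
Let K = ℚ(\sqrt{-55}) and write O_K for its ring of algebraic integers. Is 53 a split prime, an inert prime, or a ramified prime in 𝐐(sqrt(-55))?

Since -55 ≡ 1 mod 4, the ring of integers is ℤ[(1+√-55)/2] with discriminant -55.
Since gcd(53, -55) = 1 the prime 53 does not ramify.
Legendre symbol by Euler's criterion: (-55/53) ≡ (-55)^26 ≡ 52 (mod 53), i.e. (-55/53) = -1.
Legendre symbol -1 ⇒ 53 is inert.

remains prime (inert)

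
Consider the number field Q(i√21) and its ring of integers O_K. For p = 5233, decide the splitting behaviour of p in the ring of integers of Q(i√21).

5233 splits in O_K

-21 mod 4 = 3, hence disc K = 4·(-21) = -84 and O_K = ℤ[√-21].
disc(K) = -84 is not divisible by 5233; 5233 is unramified.
Compute (-21/5233) via Euler: 5212^((5233-1)/2) mod 5233 = 1, so (-21/5233) = 1.
d is a quadratic residue mod p, hence 5233 splits in O_K.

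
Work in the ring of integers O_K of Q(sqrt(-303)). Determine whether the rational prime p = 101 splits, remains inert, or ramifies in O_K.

Since -303 ≡ 1 mod 4, the ring of integers is ℤ[(1+√-303)/2] with discriminant -303.
101 divides disc(K) = -303, so 101 ramifies.

101 is ramified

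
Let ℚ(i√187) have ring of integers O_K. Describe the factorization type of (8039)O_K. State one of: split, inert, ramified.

-187 mod 4 = 1, hence disc K = -187 and O_K = ℤ[(1+√-187)/2].
Since gcd(8039, -187) = 1 the prime 8039 does not ramify.
Compute (-187/8039) via Euler: 7852^((8039-1)/2) mod 8039 = 1, so (-187/8039) = 1.
d is a quadratic residue mod p, hence 8039 splits in O_K.

split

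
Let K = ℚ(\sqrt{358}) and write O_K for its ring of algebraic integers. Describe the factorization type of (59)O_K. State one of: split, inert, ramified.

d = 358 ≡ 2 (mod 4), so O_K = ℤ[√358] and disc(K) = 4d = 1432.
disc(K) = 1432 is not divisible by 59; 59 is unramified.
Legendre symbol by Euler's criterion: (358/59) ≡ 358^29 ≡ 1 (mod 59), i.e. (358/59) = 1.
(358/59) = 1, so 59 splits.

split — (59) = 𝔭₁𝔭₂ with 𝔭₁ ≠ 𝔭₂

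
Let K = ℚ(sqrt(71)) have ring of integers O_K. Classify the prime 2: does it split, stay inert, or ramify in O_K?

ramified — (2) = 𝔭²

71 mod 4 = 3, hence disc K = 4·71 = 284 and O_K = ℤ[√71].
disc(K) = 284 = 2·142, so p = 2 is ramified.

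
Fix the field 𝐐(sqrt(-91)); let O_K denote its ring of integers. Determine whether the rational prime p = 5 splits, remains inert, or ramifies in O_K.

5 splits in O_K

Since -91 ≡ 1 mod 4, the ring of integers is ℤ[(1+√-91)/2] with discriminant -91.
Since gcd(5, -91) = 1 the prime 5 does not ramify.
Compute (-91/5) via Euler: 4^((5-1)/2) mod 5 = 1, so (-91/5) = 1.
d is a quadratic residue mod p, hence 5 splits in O_K.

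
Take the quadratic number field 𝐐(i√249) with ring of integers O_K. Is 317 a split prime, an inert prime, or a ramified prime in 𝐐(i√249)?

p is inert

-249 mod 4 = 3, hence disc K = 4·(-249) = -996 and O_K = ℤ[√-249].
317 ∤ -996, so 317 is unramified.
Legendre symbol by Euler's criterion: (-249/317) ≡ (-249)^158 ≡ 316 (mod 317), i.e. (-249/317) = -1.
Legendre symbol -1 ⇒ 317 is inert.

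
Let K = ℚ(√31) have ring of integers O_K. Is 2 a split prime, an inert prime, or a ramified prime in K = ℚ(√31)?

ramified

Since 31 ≢ 1 mod 4, the ring of integers is ℤ[√31] with discriminant 4·31 = 124.
Ramification test: 2 | 124. The prime 2 ramifies in K.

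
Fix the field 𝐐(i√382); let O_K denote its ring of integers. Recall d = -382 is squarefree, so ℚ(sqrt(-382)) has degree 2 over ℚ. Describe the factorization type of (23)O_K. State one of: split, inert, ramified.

-382 mod 4 = 2, hence disc K = 4·(-382) = -1528 and O_K = ℤ[√-382].
23 ∤ -1528, so 23 is unramified.
Euler's criterion: (-382)^11 mod 23 = 1. Thus (-382|23) = 1.
(-382/23) = 1, so 23 splits.

p splits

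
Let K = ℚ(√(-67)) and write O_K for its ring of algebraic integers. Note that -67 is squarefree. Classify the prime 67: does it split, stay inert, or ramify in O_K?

ramified — (67) = 𝔭²

-67 mod 4 = 1, hence disc K = -67 and O_K = ℤ[(1+√-67)/2].
disc(K) = -67 = 67·(-1), so p = 67 is ramified.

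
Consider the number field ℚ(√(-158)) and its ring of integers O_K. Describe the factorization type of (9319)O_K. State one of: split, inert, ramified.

d = -158 ≡ 2 (mod 4), so O_K = ℤ[√-158] and disc(K) = 4d = -632.
disc(K) = -632 is not divisible by 9319; 9319 is unramified.
Euler's criterion: (-158)^4659 mod 9319 = 1. Thus (-158|9319) = 1.
d is a quadratic residue mod p, hence 9319 splits in O_K.

split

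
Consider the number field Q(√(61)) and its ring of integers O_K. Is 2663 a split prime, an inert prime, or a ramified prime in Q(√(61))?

p is inert

61 mod 4 = 1, hence disc K = 61 and O_K = ℤ[(1+√61)/2].
2663 ∤ 61, so 2663 is unramified.
Compute (61/2663) via Euler: 61^((2663-1)/2) mod 2663 = 2662, so (61/2663) = -1.
(61/2663) = -1, so 2663 is inert.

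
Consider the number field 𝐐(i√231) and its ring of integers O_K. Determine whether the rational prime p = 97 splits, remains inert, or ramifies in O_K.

97 remains inert

d = -231 ≡ 1 (mod 4), so O_K = ℤ[(1+√-231)/2] and disc(K) = d = -231.
97 ∤ -231, so 97 is unramified.
(-231/97) = 60^48 mod 97 = 96, giving Legendre symbol -1.
Legendre symbol -1 ⇒ 97 is inert.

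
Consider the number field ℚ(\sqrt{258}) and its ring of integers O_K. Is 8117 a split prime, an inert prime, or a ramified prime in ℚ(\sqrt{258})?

p is inert

Since 258 ≢ 1 mod 4, the ring of integers is ℤ[√258] with discriminant 4·258 = 1032.
8117 ∤ 1032, so 8117 is unramified.
Compute (258/8117) via Euler: 258^((8117-1)/2) mod 8117 = 8116, so (258/8117) = -1.
(258/8117) = -1, so 8117 is inert.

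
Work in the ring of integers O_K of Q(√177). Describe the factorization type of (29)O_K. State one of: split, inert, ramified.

inert

177 mod 4 = 1, hence disc K = 177 and O_K = ℤ[(1+√177)/2].
disc(K) = 177 is not divisible by 29; 29 is unramified.
(177/29) = 3^14 mod 29 = 28, giving Legendre symbol -1.
(177/29) = -1, so 29 is inert.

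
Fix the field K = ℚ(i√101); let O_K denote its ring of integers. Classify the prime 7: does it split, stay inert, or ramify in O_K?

splits completely

Since -101 ≢ 1 mod 4, the ring of integers is ℤ[√-101] with discriminant 4·(-101) = -404.
7 ∤ -404, so 7 is unramified.
Legendre symbol by Euler's criterion: (-101/7) ≡ (-101)^3 ≡ 1 (mod 7), i.e. (-101/7) = 1.
(-101/7) = 1, so 7 splits.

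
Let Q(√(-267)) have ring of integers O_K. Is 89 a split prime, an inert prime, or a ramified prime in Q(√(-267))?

-267 mod 4 = 1, hence disc K = -267 and O_K = ℤ[(1+√-267)/2].
89 divides disc(K) = -267, so 89 ramifies.

ramifies in O_K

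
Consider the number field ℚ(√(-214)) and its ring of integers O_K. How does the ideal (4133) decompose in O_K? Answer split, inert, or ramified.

d = -214 ≡ 2 (mod 4), so O_K = ℤ[√-214] and disc(K) = 4d = -856.
4133 ∤ -856, so 4133 is unramified.
Legendre symbol by Euler's criterion: (-214/4133) ≡ (-214)^2066 ≡ 1 (mod 4133), i.e. (-214/4133) = 1.
Legendre symbol 1 ⇒ 4133 is split.

split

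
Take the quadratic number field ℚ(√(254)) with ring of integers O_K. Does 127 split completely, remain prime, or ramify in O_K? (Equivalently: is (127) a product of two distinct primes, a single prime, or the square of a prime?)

d = 254 ≡ 2 (mod 4), so O_K = ℤ[√254] and disc(K) = 4d = 1016.
Ramification test: 127 | 1016. The prime 127 ramifies in K.

ramifies in O_K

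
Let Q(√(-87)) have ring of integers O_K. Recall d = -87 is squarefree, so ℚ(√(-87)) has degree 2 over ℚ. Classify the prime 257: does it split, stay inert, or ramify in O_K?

remains prime (inert)

Since -87 ≡ 1 mod 4, the ring of integers is ℤ[(1+√-87)/2] with discriminant -87.
disc(K) = -87 is not divisible by 257; 257 is unramified.
(-87/257) = 170^128 mod 257 = 256, giving Legendre symbol -1.
(-87/257) = -1, so 257 is inert.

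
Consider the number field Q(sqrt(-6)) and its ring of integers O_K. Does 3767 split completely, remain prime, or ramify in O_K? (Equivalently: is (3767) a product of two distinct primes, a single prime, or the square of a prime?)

Since -6 ≢ 1 mod 4, the ring of integers is ℤ[√-6] with discriminant 4·(-6) = -24.
disc(K) = -24 is not divisible by 3767; 3767 is unramified.
(-6/3767) = 3761^1883 mod 3767 = 3766, giving Legendre symbol -1.
(-6/3767) = -1, so 3767 is inert.

inert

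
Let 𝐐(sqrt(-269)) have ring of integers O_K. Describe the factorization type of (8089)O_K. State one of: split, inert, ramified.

d = -269 ≡ 3 (mod 4), so O_K = ℤ[√-269] and disc(K) = 4d = -1076.
8089 ∤ -1076, so 8089 is unramified.
Compute (-269/8089) via Euler: 7820^((8089-1)/2) mod 8089 = 8088, so (-269/8089) = -1.
Legendre symbol -1 ⇒ 8089 is inert.

p is inert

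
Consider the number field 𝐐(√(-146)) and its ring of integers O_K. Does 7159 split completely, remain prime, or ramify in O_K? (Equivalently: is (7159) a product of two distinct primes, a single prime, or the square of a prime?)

splits completely

d = -146 ≡ 2 (mod 4), so O_K = ℤ[√-146] and disc(K) = 4d = -584.
7159 ∤ -584, so 7159 is unramified.
Compute (-146/7159) via Euler: 7013^((7159-1)/2) mod 7159 = 1, so (-146/7159) = 1.
(-146/7159) = 1, so 7159 splits.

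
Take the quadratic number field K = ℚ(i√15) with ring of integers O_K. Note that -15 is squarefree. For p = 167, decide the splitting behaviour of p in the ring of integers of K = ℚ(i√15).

d = -15 ≡ 1 (mod 4), so O_K = ℤ[(1+√-15)/2] and disc(K) = d = -15.
disc(K) = -15 is not divisible by 167; 167 is unramified.
Compute (-15/167) via Euler: 152^((167-1)/2) mod 167 = 1, so (-15/167) = 1.
d is a quadratic residue mod p, hence 167 splits in O_K.

p splits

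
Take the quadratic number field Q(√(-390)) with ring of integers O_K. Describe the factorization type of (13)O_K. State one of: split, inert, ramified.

Since -390 ≢ 1 mod 4, the ring of integers is ℤ[√-390] with discriminant 4·(-390) = -1560.
Ramification test: 13 | -1560. The prime 13 ramifies in K.

ramified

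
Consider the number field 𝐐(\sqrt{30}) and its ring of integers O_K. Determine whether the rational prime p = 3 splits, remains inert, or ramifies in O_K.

ramified

30 mod 4 = 2, hence disc K = 4·30 = 120 and O_K = ℤ[√30].
3 divides disc(K) = 120, so 3 ramifies.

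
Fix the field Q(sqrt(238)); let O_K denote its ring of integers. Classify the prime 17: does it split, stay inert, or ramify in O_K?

Since 238 ≢ 1 mod 4, the ring of integers is ℤ[√238] with discriminant 4·238 = 952.
17 divides disc(K) = 952, so 17 ramifies.

17 is ramified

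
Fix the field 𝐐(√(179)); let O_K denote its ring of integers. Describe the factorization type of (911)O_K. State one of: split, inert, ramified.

179 mod 4 = 3, hence disc K = 4·179 = 716 and O_K = ℤ[√179].
Since gcd(911, 716) = 1 the prime 911 does not ramify.
Euler's criterion: 179^455 mod 911 = 910. Thus (179|911) = -1.
Legendre symbol -1 ⇒ 911 is inert.

inert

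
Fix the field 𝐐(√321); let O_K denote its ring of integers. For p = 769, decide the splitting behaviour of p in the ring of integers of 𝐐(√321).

321 mod 4 = 1, hence disc K = 321 and O_K = ℤ[(1+√321)/2].
Since gcd(769, 321) = 1 the prime 769 does not ramify.
Compute (321/769) via Euler: 321^((769-1)/2) mod 769 = 768, so (321/769) = -1.
(321/769) = -1, so 769 is inert.

remains prime (inert)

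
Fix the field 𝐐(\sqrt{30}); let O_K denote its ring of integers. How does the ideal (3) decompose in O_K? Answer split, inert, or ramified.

ramifies in O_K

d = 30 ≡ 2 (mod 4), so O_K = ℤ[√30] and disc(K) = 4d = 120.
3 divides disc(K) = 120, so 3 ramifies.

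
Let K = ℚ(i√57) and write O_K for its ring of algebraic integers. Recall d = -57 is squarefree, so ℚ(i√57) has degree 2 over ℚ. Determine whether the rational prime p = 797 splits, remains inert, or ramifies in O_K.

splits completely

d = -57 ≡ 3 (mod 4), so O_K = ℤ[√-57] and disc(K) = 4d = -228.
797 ∤ -228, so 797 is unramified.
(-57/797) = 740^398 mod 797 = 1, giving Legendre symbol 1.
Legendre symbol 1 ⇒ 797 is split.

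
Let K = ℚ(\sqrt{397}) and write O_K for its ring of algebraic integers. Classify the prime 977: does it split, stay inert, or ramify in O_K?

inert — (977) stays prime in O_K

d = 397 ≡ 1 (mod 4), so O_K = ℤ[(1+√397)/2] and disc(K) = d = 397.
disc(K) = 397 is not divisible by 977; 977 is unramified.
Compute (397/977) via Euler: 397^((977-1)/2) mod 977 = 976, so (397/977) = -1.
d is a non-residue mod p, hence 977 remains inert in O_K.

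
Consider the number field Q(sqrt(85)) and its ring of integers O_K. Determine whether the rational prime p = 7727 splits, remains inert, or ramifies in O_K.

remains prime (inert)

Since 85 ≡ 1 mod 4, the ring of integers is ℤ[(1+√85)/2] with discriminant 85.
disc(K) = 85 is not divisible by 7727; 7727 is unramified.
Euler's criterion: 85^3863 mod 7727 = 7726. Thus (85|7727) = -1.
(85/7727) = -1, so 7727 is inert.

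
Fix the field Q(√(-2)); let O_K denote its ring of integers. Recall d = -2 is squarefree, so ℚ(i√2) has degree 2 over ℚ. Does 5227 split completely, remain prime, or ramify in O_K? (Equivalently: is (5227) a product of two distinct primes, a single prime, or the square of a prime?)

p splits

Since -2 ≢ 1 mod 4, the ring of integers is ℤ[√-2] with discriminant 4·(-2) = -8.
disc(K) = -8 is not divisible by 5227; 5227 is unramified.
Legendre symbol by Euler's criterion: (-2/5227) ≡ (-2)^2613 ≡ 1 (mod 5227), i.e. (-2/5227) = 1.
Legendre symbol 1 ⇒ 5227 is split.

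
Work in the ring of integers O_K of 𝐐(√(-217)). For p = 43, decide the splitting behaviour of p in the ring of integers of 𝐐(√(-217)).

-217 mod 4 = 3, hence disc K = 4·(-217) = -868 and O_K = ℤ[√-217].
Since gcd(43, -868) = 1 the prime 43 does not ramify.
Euler's criterion: (-217)^21 mod 43 = 1. Thus (-217|43) = 1.
(-217/43) = 1, so 43 splits.

splits completely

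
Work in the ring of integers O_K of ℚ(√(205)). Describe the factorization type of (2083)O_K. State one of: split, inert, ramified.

d = 205 ≡ 1 (mod 4), so O_K = ℤ[(1+√205)/2] and disc(K) = d = 205.
Since gcd(2083, 205) = 1 the prime 2083 does not ramify.
(205/2083) = 205^1041 mod 2083 = 2082, giving Legendre symbol -1.
(205/2083) = -1, so 2083 is inert.

inert — (2083) stays prime in O_K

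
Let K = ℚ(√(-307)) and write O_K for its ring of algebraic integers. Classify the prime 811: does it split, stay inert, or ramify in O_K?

-307 mod 4 = 1, hence disc K = -307 and O_K = ℤ[(1+√-307)/2].
811 ∤ -307, so 811 is unramified.
Legendre symbol by Euler's criterion: (-307/811) ≡ (-307)^405 ≡ 810 (mod 811), i.e. (-307/811) = -1.
(-307/811) = -1, so 811 is inert.

remains prime (inert)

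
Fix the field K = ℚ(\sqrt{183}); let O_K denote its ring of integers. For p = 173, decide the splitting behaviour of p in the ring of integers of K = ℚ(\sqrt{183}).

split — (173) = 𝔭₁𝔭₂ with 𝔭₁ ≠ 𝔭₂

Since 183 ≢ 1 mod 4, the ring of integers is ℤ[√183] with discriminant 4·183 = 732.
Since gcd(173, 732) = 1 the prime 173 does not ramify.
Compute (183/173) via Euler: 10^((173-1)/2) mod 173 = 1, so (183/173) = 1.
(183/173) = 1, so 173 splits.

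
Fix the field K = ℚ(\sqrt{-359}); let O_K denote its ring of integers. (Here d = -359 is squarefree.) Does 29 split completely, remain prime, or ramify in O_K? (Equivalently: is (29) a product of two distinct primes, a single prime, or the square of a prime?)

d = -359 ≡ 1 (mod 4), so O_K = ℤ[(1+√-359)/2] and disc(K) = d = -359.
29 ∤ -359, so 29 is unramified.
Legendre symbol by Euler's criterion: (-359/29) ≡ (-359)^14 ≡ 28 (mod 29), i.e. (-359/29) = -1.
Legendre symbol -1 ⇒ 29 is inert.

remains prime (inert)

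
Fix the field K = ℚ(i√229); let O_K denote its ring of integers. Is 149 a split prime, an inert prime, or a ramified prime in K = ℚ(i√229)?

splits completely

d = -229 ≡ 3 (mod 4), so O_K = ℤ[√-229] and disc(K) = 4d = -916.
disc(K) = -916 is not divisible by 149; 149 is unramified.
(-229/149) = 69^74 mod 149 = 1, giving Legendre symbol 1.
(-229/149) = 1, so 149 splits.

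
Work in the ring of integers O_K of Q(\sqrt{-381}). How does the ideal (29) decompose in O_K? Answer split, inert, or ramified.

Since -381 ≢ 1 mod 4, the ring of integers is ℤ[√-381] with discriminant 4·(-381) = -1524.
disc(K) = -1524 is not divisible by 29; 29 is unramified.
Compute (-381/29) via Euler: 25^((29-1)/2) mod 29 = 1, so (-381/29) = 1.
d is a quadratic residue mod p, hence 29 splits in O_K.

29 splits in O_K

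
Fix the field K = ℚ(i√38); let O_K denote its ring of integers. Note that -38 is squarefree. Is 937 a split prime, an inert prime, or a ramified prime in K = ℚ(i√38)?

d = -38 ≡ 2 (mod 4), so O_K = ℤ[√-38] and disc(K) = 4d = -152.
Since gcd(937, -152) = 1 the prime 937 does not ramify.
Legendre symbol by Euler's criterion: (-38/937) ≡ (-38)^468 ≡ 1 (mod 937), i.e. (-38/937) = 1.
(-38/937) = 1, so 937 splits.

splits completely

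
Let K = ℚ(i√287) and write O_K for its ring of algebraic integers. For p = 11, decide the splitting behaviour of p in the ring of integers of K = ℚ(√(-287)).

p is inert

d = -287 ≡ 1 (mod 4), so O_K = ℤ[(1+√-287)/2] and disc(K) = d = -287.
disc(K) = -287 is not divisible by 11; 11 is unramified.
(-287/11) = 10^5 mod 11 = 10, giving Legendre symbol -1.
(-287/11) = -1, so 11 is inert.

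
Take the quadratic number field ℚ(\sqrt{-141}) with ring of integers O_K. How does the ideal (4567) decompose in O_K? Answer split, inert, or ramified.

remains prime (inert)

-141 mod 4 = 3, hence disc K = 4·(-141) = -564 and O_K = ℤ[√-141].
Since gcd(4567, -564) = 1 the prime 4567 does not ramify.
(-141/4567) = 4426^2283 mod 4567 = 4566, giving Legendre symbol -1.
d is a non-residue mod p, hence 4567 remains inert in O_K.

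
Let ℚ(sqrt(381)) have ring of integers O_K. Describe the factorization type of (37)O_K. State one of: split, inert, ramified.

split — (37) = 𝔭₁𝔭₂ with 𝔭₁ ≠ 𝔭₂

Since 381 ≡ 1 mod 4, the ring of integers is ℤ[(1+√381)/2] with discriminant 381.
disc(K) = 381 is not divisible by 37; 37 is unramified.
Legendre symbol by Euler's criterion: (381/37) ≡ 381^18 ≡ 1 (mod 37), i.e. (381/37) = 1.
(381/37) = 1, so 37 splits.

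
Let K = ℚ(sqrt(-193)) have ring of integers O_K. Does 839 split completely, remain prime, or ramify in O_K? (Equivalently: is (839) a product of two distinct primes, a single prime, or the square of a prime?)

inert — (839) stays prime in O_K

Since -193 ≢ 1 mod 4, the ring of integers is ℤ[√-193] with discriminant 4·(-193) = -772.
disc(K) = -772 is not divisible by 839; 839 is unramified.
Euler's criterion: (-193)^419 mod 839 = 838. Thus (-193|839) = -1.
d is a non-residue mod p, hence 839 remains inert in O_K.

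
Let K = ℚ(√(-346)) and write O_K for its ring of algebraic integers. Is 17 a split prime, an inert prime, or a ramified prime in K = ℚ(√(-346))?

17 remains inert

d = -346 ≡ 2 (mod 4), so O_K = ℤ[√-346] and disc(K) = 4d = -1384.
17 ∤ -1384, so 17 is unramified.
Legendre symbol by Euler's criterion: (-346/17) ≡ (-346)^8 ≡ 16 (mod 17), i.e. (-346/17) = -1.
(-346/17) = -1, so 17 is inert.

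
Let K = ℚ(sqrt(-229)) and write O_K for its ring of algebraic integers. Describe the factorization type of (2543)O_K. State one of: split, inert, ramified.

-229 mod 4 = 3, hence disc K = 4·(-229) = -916 and O_K = ℤ[√-229].
Since gcd(2543, -916) = 1 the prime 2543 does not ramify.
Compute (-229/2543) via Euler: 2314^((2543-1)/2) mod 2543 = 1, so (-229/2543) = 1.
Legendre symbol 1 ⇒ 2543 is split.

splits completely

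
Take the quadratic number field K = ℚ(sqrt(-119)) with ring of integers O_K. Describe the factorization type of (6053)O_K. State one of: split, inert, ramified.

-119 mod 4 = 1, hence disc K = -119 and O_K = ℤ[(1+√-119)/2].
disc(K) = -119 is not divisible by 6053; 6053 is unramified.
Euler's criterion: (-119)^3026 mod 6053 = 6052. Thus (-119|6053) = -1.
Legendre symbol -1 ⇒ 6053 is inert.

inert — (6053) stays prime in O_K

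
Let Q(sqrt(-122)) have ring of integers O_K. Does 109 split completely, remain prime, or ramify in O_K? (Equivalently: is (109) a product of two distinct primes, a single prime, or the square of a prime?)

109 remains inert

Since -122 ≢ 1 mod 4, the ring of integers is ℤ[√-122] with discriminant 4·(-122) = -488.
109 ∤ -488, so 109 is unramified.
(-122/109) = 96^54 mod 109 = 108, giving Legendre symbol -1.
(-122/109) = -1, so 109 is inert.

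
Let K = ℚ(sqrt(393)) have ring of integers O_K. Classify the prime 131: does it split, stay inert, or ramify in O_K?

ramifies in O_K

393 mod 4 = 1, hence disc K = 393 and O_K = ℤ[(1+√393)/2].
131 divides disc(K) = 393, so 131 ramifies.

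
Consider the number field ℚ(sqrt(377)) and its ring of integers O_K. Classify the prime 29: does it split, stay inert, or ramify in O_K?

377 mod 4 = 1, hence disc K = 377 and O_K = ℤ[(1+√377)/2].
29 divides disc(K) = 377, so 29 ramifies.

p ramifies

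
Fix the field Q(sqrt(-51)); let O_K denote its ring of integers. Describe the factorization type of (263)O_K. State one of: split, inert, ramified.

263 remains inert

-51 mod 4 = 1, hence disc K = -51 and O_K = ℤ[(1+√-51)/2].
Since gcd(263, -51) = 1 the prime 263 does not ramify.
Legendre symbol by Euler's criterion: (-51/263) ≡ (-51)^131 ≡ 262 (mod 263), i.e. (-51/263) = -1.
Legendre symbol -1 ⇒ 263 is inert.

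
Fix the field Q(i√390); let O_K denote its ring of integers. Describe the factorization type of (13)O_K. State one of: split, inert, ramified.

d = -390 ≡ 2 (mod 4), so O_K = ℤ[√-390] and disc(K) = 4d = -1560.
Ramification test: 13 | -1560. The prime 13 ramifies in K.

ramifies in O_K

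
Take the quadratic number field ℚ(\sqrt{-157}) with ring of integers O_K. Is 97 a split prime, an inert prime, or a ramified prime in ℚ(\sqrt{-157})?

p is inert

Since -157 ≢ 1 mod 4, the ring of integers is ℤ[√-157] with discriminant 4·(-157) = -628.
97 ∤ -628, so 97 is unramified.
Compute (-157/97) via Euler: 37^((97-1)/2) mod 97 = 96, so (-157/97) = -1.
(-157/97) = -1, so 97 is inert.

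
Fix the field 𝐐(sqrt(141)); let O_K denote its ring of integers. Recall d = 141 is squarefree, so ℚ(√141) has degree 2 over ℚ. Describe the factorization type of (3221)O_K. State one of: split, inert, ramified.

d = 141 ≡ 1 (mod 4), so O_K = ℤ[(1+√141)/2] and disc(K) = d = 141.
disc(K) = 141 is not divisible by 3221; 3221 is unramified.
Euler's criterion: 141^1610 mod 3221 = 3220. Thus (141|3221) = -1.
d is a non-residue mod p, hence 3221 remains inert in O_K.

remains prime (inert)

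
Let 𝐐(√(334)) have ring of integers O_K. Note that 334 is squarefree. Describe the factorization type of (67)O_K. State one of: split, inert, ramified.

inert — (67) stays prime in O_K

d = 334 ≡ 2 (mod 4), so O_K = ℤ[√334] and disc(K) = 4d = 1336.
disc(K) = 1336 is not divisible by 67; 67 is unramified.
Compute (334/67) via Euler: 66^((67-1)/2) mod 67 = 66, so (334/67) = -1.
Legendre symbol -1 ⇒ 67 is inert.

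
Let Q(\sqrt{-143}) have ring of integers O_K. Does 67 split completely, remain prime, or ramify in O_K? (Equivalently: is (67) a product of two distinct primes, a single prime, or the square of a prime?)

p is inert

d = -143 ≡ 1 (mod 4), so O_K = ℤ[(1+√-143)/2] and disc(K) = d = -143.
67 ∤ -143, so 67 is unramified.
Compute (-143/67) via Euler: 58^((67-1)/2) mod 67 = 66, so (-143/67) = -1.
d is a non-residue mod p, hence 67 remains inert in O_K.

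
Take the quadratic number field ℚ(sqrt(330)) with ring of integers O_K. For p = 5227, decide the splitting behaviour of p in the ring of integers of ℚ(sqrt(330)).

5227 remains inert

Since 330 ≢ 1 mod 4, the ring of integers is ℤ[√330] with discriminant 4·330 = 1320.
Since gcd(5227, 1320) = 1 the prime 5227 does not ramify.
(330/5227) = 330^2613 mod 5227 = 5226, giving Legendre symbol -1.
d is a non-residue mod p, hence 5227 remains inert in O_K.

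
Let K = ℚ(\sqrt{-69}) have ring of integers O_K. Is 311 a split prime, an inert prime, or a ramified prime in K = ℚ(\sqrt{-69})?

Since -69 ≢ 1 mod 4, the ring of integers is ℤ[√-69] with discriminant 4·(-69) = -276.
disc(K) = -276 is not divisible by 311; 311 is unramified.
(-69/311) = 242^155 mod 311 = 1, giving Legendre symbol 1.
Legendre symbol 1 ⇒ 311 is split.

p splits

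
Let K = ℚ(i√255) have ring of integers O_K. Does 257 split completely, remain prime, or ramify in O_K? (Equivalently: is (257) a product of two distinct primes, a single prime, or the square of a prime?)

p splits

-255 mod 4 = 1, hence disc K = -255 and O_K = ℤ[(1+√-255)/2].
257 ∤ -255, so 257 is unramified.
Legendre symbol by Euler's criterion: (-255/257) ≡ (-255)^128 ≡ 1 (mod 257), i.e. (-255/257) = 1.
d is a quadratic residue mod p, hence 257 splits in O_K.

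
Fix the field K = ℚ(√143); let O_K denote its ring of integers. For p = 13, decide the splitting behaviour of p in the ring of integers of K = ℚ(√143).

d = 143 ≡ 3 (mod 4), so O_K = ℤ[√143] and disc(K) = 4d = 572.
13 divides disc(K) = 572, so 13 ramifies.

ramified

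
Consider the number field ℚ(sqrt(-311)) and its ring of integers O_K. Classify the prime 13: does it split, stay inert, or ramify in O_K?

Since -311 ≡ 1 mod 4, the ring of integers is ℤ[(1+√-311)/2] with discriminant -311.
disc(K) = -311 is not divisible by 13; 13 is unramified.
Euler's criterion: (-311)^6 mod 13 = 1. Thus (-311|13) = 1.
d is a quadratic residue mod p, hence 13 splits in O_K.

split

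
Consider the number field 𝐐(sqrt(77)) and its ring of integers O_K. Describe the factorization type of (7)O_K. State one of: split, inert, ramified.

Since 77 ≡ 1 mod 4, the ring of integers is ℤ[(1+√77)/2] with discriminant 77.
Ramification test: 7 | 77. The prime 7 ramifies in K.

ramified — (7) = 𝔭²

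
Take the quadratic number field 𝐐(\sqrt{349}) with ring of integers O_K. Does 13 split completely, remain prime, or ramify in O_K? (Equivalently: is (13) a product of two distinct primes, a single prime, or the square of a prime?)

Since 349 ≡ 1 mod 4, the ring of integers is ℤ[(1+√349)/2] with discriminant 349.
disc(K) = 349 is not divisible by 13; 13 is unramified.
Euler's criterion: 349^6 mod 13 = 12. Thus (349|13) = -1.
d is a non-residue mod p, hence 13 remains inert in O_K.

inert — (13) stays prime in O_K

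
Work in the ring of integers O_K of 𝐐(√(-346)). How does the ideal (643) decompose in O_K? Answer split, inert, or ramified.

643 splits in O_K

Since -346 ≢ 1 mod 4, the ring of integers is ℤ[√-346] with discriminant 4·(-346) = -1384.
Since gcd(643, -1384) = 1 the prime 643 does not ramify.
Euler's criterion: (-346)^321 mod 643 = 1. Thus (-346|643) = 1.
d is a quadratic residue mod p, hence 643 splits in O_K.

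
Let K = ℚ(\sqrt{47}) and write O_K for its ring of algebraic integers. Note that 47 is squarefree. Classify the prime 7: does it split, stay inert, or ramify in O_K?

47 mod 4 = 3, hence disc K = 4·47 = 188 and O_K = ℤ[√47].
disc(K) = 188 is not divisible by 7; 7 is unramified.
Legendre symbol by Euler's criterion: (47/7) ≡ 47^3 ≡ 6 (mod 7), i.e. (47/7) = -1.
(47/7) = -1, so 7 is inert.

p is inert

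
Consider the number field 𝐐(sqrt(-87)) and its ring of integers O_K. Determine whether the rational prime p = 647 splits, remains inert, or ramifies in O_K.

-87 mod 4 = 1, hence disc K = -87 and O_K = ℤ[(1+√-87)/2].
647 ∤ -87, so 647 is unramified.
Euler's criterion: (-87)^323 mod 647 = 646. Thus (-87|647) = -1.
Legendre symbol -1 ⇒ 647 is inert.

inert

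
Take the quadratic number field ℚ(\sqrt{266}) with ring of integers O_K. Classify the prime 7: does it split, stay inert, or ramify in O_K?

p ramifies

266 mod 4 = 2, hence disc K = 4·266 = 1064 and O_K = ℤ[√266].
Ramification test: 7 | 1064. The prime 7 ramifies in K.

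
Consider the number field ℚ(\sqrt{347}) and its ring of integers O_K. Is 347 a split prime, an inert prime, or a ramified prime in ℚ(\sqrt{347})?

ramified

d = 347 ≡ 3 (mod 4), so O_K = ℤ[√347] and disc(K) = 4d = 1388.
disc(K) = 1388 = 347·4, so p = 347 is ramified.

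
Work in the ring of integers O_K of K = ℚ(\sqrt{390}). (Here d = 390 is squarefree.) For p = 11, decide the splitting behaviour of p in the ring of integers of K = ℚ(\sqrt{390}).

d = 390 ≡ 2 (mod 4), so O_K = ℤ[√390] and disc(K) = 4d = 1560.
11 ∤ 1560, so 11 is unramified.
Compute (390/11) via Euler: 5^((11-1)/2) mod 11 = 1, so (390/11) = 1.
(390/11) = 1, so 11 splits.

split — (11) = 𝔭₁𝔭₂ with 𝔭₁ ≠ 𝔭₂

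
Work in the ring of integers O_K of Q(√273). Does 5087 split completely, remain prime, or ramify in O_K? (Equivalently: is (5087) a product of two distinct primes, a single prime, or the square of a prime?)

273 mod 4 = 1, hence disc K = 273 and O_K = ℤ[(1+√273)/2].
5087 ∤ 273, so 5087 is unramified.
Euler's criterion: 273^2543 mod 5087 = 1. Thus (273|5087) = 1.
d is a quadratic residue mod p, hence 5087 splits in O_K.

split — (5087) = 𝔭₁𝔭₂ with 𝔭₁ ≠ 𝔭₂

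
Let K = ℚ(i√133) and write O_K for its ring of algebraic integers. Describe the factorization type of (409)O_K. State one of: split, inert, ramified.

split — (409) = 𝔭₁𝔭₂ with 𝔭₁ ≠ 𝔭₂

Since -133 ≢ 1 mod 4, the ring of integers is ℤ[√-133] with discriminant 4·(-133) = -532.
disc(K) = -532 is not divisible by 409; 409 is unramified.
Euler's criterion: (-133)^204 mod 409 = 1. Thus (-133|409) = 1.
d is a quadratic residue mod p, hence 409 splits in O_K.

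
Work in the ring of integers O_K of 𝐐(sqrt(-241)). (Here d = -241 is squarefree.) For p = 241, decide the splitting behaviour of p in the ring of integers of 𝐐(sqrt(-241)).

241 is ramified

Since -241 ≢ 1 mod 4, the ring of integers is ℤ[√-241] with discriminant 4·(-241) = -964.
241 divides disc(K) = -964, so 241 ramifies.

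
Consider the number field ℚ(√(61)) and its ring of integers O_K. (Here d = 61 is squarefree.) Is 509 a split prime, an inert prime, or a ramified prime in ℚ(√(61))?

p is inert

61 mod 4 = 1, hence disc K = 61 and O_K = ℤ[(1+√61)/2].
disc(K) = 61 is not divisible by 509; 509 is unramified.
Compute (61/509) via Euler: 61^((509-1)/2) mod 509 = 508, so (61/509) = -1.
Legendre symbol -1 ⇒ 509 is inert.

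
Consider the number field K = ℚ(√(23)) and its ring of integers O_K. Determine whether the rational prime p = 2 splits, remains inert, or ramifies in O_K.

d = 23 ≡ 3 (mod 4), so O_K = ℤ[√23] and disc(K) = 4d = 92.
Ramification test: 2 | 92. The prime 2 ramifies in K.

2 is ramified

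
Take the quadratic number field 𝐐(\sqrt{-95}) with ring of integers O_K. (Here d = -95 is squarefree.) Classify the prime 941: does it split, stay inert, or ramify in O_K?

remains prime (inert)

-95 mod 4 = 1, hence disc K = -95 and O_K = ℤ[(1+√-95)/2].
disc(K) = -95 is not divisible by 941; 941 is unramified.
Euler's criterion: (-95)^470 mod 941 = 940. Thus (-95|941) = -1.
(-95/941) = -1, so 941 is inert.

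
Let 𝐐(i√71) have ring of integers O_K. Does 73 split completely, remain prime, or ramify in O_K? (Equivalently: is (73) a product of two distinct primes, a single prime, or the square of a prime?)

-71 mod 4 = 1, hence disc K = -71 and O_K = ℤ[(1+√-71)/2].
Since gcd(73, -71) = 1 the prime 73 does not ramify.
Euler's criterion: (-71)^36 mod 73 = 1. Thus (-71|73) = 1.
(-71/73) = 1, so 73 splits.

splits completely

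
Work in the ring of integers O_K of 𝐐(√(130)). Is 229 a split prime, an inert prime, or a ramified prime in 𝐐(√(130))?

130 mod 4 = 2, hence disc K = 4·130 = 520 and O_K = ℤ[√130].
Since gcd(229, 520) = 1 the prime 229 does not ramify.
(130/229) = 130^114 mod 229 = 1, giving Legendre symbol 1.
Legendre symbol 1 ⇒ 229 is split.

split — (229) = 𝔭₁𝔭₂ with 𝔭₁ ≠ 𝔭₂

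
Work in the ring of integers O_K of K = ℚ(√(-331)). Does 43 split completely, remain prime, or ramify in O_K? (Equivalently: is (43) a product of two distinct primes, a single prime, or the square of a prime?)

p splits

Since -331 ≡ 1 mod 4, the ring of integers is ℤ[(1+√-331)/2] with discriminant -331.
Since gcd(43, -331) = 1 the prime 43 does not ramify.
Euler's criterion: (-331)^21 mod 43 = 1. Thus (-331|43) = 1.
Legendre symbol 1 ⇒ 43 is split.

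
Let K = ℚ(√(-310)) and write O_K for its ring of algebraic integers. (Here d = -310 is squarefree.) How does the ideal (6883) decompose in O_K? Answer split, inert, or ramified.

Since -310 ≢ 1 mod 4, the ring of integers is ℤ[√-310] with discriminant 4·(-310) = -1240.
disc(K) = -1240 is not divisible by 6883; 6883 is unramified.
Compute (-310/6883) via Euler: 6573^((6883-1)/2) mod 6883 = 1, so (-310/6883) = 1.
(-310/6883) = 1, so 6883 splits.

split — (6883) = 𝔭₁𝔭₂ with 𝔭₁ ≠ 𝔭₂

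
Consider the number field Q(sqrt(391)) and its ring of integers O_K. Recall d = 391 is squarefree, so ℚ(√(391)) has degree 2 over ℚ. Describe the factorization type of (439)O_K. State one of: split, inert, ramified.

439 splits in O_K

Since 391 ≢ 1 mod 4, the ring of integers is ℤ[√391] with discriminant 4·391 = 1564.
Since gcd(439, 1564) = 1 the prime 439 does not ramify.
Euler's criterion: 391^219 mod 439 = 1. Thus (391|439) = 1.
d is a quadratic residue mod p, hence 439 splits in O_K.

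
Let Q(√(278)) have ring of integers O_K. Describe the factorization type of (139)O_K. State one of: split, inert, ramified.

p ramifies

d = 278 ≡ 2 (mod 4), so O_K = ℤ[√278] and disc(K) = 4d = 1112.
139 divides disc(K) = 1112, so 139 ramifies.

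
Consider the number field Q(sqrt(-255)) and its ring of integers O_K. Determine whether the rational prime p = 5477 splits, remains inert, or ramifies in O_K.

inert

-255 mod 4 = 1, hence disc K = -255 and O_K = ℤ[(1+√-255)/2].
disc(K) = -255 is not divisible by 5477; 5477 is unramified.
Legendre symbol by Euler's criterion: (-255/5477) ≡ (-255)^2738 ≡ 5476 (mod 5477), i.e. (-255/5477) = -1.
Legendre symbol -1 ⇒ 5477 is inert.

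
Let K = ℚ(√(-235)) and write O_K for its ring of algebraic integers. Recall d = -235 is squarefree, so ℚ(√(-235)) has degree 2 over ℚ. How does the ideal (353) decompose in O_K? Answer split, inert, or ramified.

-235 mod 4 = 1, hence disc K = -235 and O_K = ℤ[(1+√-235)/2].
Since gcd(353, -235) = 1 the prime 353 does not ramify.
(-235/353) = 118^176 mod 353 = 352, giving Legendre symbol -1.
Legendre symbol -1 ⇒ 353 is inert.

inert — (353) stays prime in O_K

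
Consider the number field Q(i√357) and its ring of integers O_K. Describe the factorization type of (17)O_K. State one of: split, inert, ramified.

Since -357 ≢ 1 mod 4, the ring of integers is ℤ[√-357] with discriminant 4·(-357) = -1428.
disc(K) = -1428 = 17·(-84), so p = 17 is ramified.

ramifies in O_K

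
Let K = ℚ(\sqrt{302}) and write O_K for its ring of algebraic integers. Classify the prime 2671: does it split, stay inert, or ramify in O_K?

302 mod 4 = 2, hence disc K = 4·302 = 1208 and O_K = ℤ[√302].
disc(K) = 1208 is not divisible by 2671; 2671 is unramified.
Legendre symbol by Euler's criterion: (302/2671) ≡ 302^1335 ≡ 1 (mod 2671), i.e. (302/2671) = 1.
d is a quadratic residue mod p, hence 2671 splits in O_K.

split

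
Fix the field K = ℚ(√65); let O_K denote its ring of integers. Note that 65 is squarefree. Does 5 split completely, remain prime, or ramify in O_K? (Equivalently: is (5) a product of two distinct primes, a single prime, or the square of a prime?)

65 mod 4 = 1, hence disc K = 65 and O_K = ℤ[(1+√65)/2].
disc(K) = 65 = 5·13, so p = 5 is ramified.

ramified — (5) = 𝔭²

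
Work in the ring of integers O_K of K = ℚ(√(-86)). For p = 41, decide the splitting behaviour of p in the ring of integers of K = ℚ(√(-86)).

d = -86 ≡ 2 (mod 4), so O_K = ℤ[√-86] and disc(K) = 4d = -344.
disc(K) = -344 is not divisible by 41; 41 is unramified.
Compute (-86/41) via Euler: 37^((41-1)/2) mod 41 = 1, so (-86/41) = 1.
d is a quadratic residue mod p, hence 41 splits in O_K.

splits completely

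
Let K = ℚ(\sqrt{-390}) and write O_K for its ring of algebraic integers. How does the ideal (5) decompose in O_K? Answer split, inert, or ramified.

ramified

Since -390 ≢ 1 mod 4, the ring of integers is ℤ[√-390] with discriminant 4·(-390) = -1560.
disc(K) = -1560 = 5·(-312), so p = 5 is ramified.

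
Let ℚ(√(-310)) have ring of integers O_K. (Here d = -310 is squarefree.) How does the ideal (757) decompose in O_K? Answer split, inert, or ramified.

p is inert

-310 mod 4 = 2, hence disc K = 4·(-310) = -1240 and O_K = ℤ[√-310].
disc(K) = -1240 is not divisible by 757; 757 is unramified.
Compute (-310/757) via Euler: 447^((757-1)/2) mod 757 = 756, so (-310/757) = -1.
Legendre symbol -1 ⇒ 757 is inert.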